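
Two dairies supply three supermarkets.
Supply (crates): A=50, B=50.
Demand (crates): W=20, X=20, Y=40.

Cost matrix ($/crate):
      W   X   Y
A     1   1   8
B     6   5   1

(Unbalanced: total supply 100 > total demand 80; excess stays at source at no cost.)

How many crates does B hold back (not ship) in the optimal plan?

10

An optimal plan:
  A→W: 20 × $1 = $20
  A→X: 20 × $1 = $20
  B→Y: 40 × $1 = $40
Total cost = $80.
B ships 40 of its 50, leaving 10.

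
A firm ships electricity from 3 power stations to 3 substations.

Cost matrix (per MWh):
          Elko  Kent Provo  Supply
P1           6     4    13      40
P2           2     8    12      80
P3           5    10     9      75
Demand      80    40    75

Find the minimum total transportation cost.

995

An optimal shipping plan:
  P1->Kent: 40 × 4 = 160
  P2->Elko: 80 × 2 = 160
  P3->Provo: 75 × 9 = 675
Total = 160 + 160 + 675 = 995.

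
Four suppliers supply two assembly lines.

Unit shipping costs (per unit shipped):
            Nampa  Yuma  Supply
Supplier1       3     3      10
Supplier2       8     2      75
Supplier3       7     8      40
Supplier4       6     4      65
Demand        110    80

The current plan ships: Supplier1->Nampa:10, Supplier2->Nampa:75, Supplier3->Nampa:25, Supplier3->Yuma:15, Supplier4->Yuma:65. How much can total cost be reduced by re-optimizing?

345

Current plan cost = 10·3 + 75·8 + 25·7 + 15·8 + 65·4 = 1185.
Optimal plan:
  Supplier1 to Nampa: 10 × 3 = 30
  Supplier2 to Yuma: 75 × 2 = 150
  Supplier3 to Nampa: 40 × 7 = 280
  Supplier4 to Nampa: 60 × 6 = 360
  Supplier4 to Yuma: 5 × 4 = 20
Optimal cost = 840.
Saving = 1185 − 840 = 345.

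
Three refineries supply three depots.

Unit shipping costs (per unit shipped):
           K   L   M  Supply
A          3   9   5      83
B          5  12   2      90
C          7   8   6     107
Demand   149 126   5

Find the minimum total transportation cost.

1654

Optimal allocation:
  A–K: 64 × 3 = 192
  A–L: 19 × 9 = 171
  B–K: 85 × 5 = 425
  B–M: 5 × 2 = 10
  C–L: 107 × 8 = 856
Total = 192 + 171 + 425 + 10 + 856 = 1654.
(Supply check: A ships 83; B ships 90; C ships 107.)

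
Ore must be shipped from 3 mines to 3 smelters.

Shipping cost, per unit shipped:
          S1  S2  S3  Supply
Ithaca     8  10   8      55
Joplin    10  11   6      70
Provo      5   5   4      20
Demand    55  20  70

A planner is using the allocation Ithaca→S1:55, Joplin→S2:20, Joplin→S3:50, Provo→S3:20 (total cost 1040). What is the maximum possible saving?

80

Current plan cost = 55·8 + 20·11 + 50·6 + 20·4 = 1040.
Optimal plan:
  Ithaca->S1: 55 × 8 = 440
  Joplin->S3: 70 × 6 = 420
  Provo->S2: 20 × 5 = 100
Optimal cost = 960.
Saving = 1040 − 960 = 80.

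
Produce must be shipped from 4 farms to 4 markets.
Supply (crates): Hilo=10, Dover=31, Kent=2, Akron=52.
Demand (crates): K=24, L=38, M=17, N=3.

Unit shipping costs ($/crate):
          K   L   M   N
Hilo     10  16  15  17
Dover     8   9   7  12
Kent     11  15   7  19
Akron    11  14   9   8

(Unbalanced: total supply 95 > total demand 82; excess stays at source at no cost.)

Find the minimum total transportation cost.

One minimum-cost allocation:
  Hilo to K: 10 crates
  Dover to L: 31 crates
  Kent to M: 2 crates
  Akron to K: 14 crates
  Akron to L: 7 crates
  Akron to M: 15 crates
  Akron to N: 3 crates
Total cost = $804.

804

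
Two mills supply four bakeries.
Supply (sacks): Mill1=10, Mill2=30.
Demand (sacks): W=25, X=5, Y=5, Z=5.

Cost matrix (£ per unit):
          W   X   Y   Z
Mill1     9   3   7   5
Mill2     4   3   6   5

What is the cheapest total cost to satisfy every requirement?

170

A cheapest plan:
  Mill1 to X: 5 sacks
  Mill1 to Z: 5 sacks
  Mill2 to W: 25 sacks
  Mill2 to Y: 5 sacks
Total cost = £170.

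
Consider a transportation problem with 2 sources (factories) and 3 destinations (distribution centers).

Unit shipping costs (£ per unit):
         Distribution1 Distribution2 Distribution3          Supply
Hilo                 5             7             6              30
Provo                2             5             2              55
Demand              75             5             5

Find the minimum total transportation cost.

A cheapest plan:
  Hilo→Distribution1: 25 × £5 = £125
  Hilo→Distribution2: 5 × £7 = £35
  Provo→Distribution1: 50 × £2 = £100
  Provo→Distribution3: 5 × £2 = £10
Total = 125 + 35 + 100 + 10 = £270.
(Supply check: Hilo ships 30; Provo ships 55.)

270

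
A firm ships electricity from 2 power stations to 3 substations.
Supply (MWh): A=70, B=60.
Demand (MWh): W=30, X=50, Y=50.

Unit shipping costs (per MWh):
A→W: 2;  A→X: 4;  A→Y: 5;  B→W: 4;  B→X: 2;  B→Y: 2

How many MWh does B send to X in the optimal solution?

10

Solving gives:
  A→W: 30 × 2 = 60
  A→X: 40 × 4 = 160
  B→X: 10 × 2 = 20
  B→Y: 50 × 2 = 100
Total cost = 340.
So B→X carries 10 MWh.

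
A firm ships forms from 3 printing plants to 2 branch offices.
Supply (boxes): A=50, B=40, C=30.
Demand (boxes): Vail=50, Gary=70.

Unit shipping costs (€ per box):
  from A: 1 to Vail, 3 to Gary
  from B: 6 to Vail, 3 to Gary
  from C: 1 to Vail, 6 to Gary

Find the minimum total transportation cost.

260

A cheapest plan:
  A to Vail: 20 × €1 = €20
  A to Gary: 30 × €3 = €90
  B to Gary: 40 × €3 = €120
  C to Vail: 30 × €1 = €30
Total = 20 + 90 + 120 + 30 = €260.
(Supply check: A ships 50; B ships 40; C ships 30.)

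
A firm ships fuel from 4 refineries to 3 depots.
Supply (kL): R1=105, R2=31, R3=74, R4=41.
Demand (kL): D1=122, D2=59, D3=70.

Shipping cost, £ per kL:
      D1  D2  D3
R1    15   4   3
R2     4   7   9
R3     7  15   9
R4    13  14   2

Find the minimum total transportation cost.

1285

Optimal allocation:
  R1–D2: 59 × £4 = £236
  R1–D3: 46 × £3 = £138
  R2–D1: 31 × £4 = £124
  R3–D1: 74 × £7 = £518
  R4–D1: 17 × £13 = £221
  R4–D3: 24 × £2 = £48
Total = 236 + 138 + 124 + 518 + 221 + 48 = £1285.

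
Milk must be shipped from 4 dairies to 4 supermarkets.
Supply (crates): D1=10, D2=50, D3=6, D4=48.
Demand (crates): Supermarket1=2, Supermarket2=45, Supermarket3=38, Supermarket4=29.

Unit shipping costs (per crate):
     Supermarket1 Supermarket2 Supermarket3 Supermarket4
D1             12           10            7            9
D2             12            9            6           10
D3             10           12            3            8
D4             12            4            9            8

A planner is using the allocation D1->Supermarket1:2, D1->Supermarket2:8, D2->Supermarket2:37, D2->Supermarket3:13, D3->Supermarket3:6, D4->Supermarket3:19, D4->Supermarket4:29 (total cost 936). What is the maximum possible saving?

248

Current plan cost = 2·12 + 8·10 + 37·9 + 13·6 + 6·3 + 19·9 + 29·8 = 936.
Optimal plan:
  D1→Supermarket4: 10 × 9 = 90
  D2→Supermarket1: 2 × 12 = 24
  D2→Supermarket3: 32 × 6 = 192
  D2→Supermarket4: 16 × 10 = 160
  D3→Supermarket3: 6 × 3 = 18
  D4→Supermarket2: 45 × 4 = 180
  D4→Supermarket4: 3 × 8 = 24
Optimal cost = 688.
Saving = 936 − 688 = 248.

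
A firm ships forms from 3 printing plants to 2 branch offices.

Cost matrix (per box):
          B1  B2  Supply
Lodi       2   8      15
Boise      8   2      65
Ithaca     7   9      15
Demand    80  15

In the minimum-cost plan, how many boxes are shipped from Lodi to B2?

The minimum-cost plan:
  Lodi to B1: 15 × 2 = 30
  Boise to B1: 50 × 8 = 400
  Boise to B2: 15 × 2 = 30
  Ithaca to B1: 15 × 7 = 105
Total cost = 565.
The route Lodi→B2 is not used.

0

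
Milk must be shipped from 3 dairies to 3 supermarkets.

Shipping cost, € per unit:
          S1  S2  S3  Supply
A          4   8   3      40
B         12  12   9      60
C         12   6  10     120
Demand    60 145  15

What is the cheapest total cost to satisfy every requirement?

Optimal allocation:
  A->S1: 40 × €4 = €160
  B->S1: 20 × €12 = €240
  B->S2: 25 × €12 = €300
  B->S3: 15 × €9 = €135
  C->S2: 120 × €6 = €720
Total = 160 + 240 + 300 + 135 + 720 = €1555.

1555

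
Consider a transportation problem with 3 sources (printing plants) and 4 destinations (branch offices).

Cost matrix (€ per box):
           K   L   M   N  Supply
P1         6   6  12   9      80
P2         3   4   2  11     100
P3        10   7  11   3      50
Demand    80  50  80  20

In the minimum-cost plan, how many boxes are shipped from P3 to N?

The minimum-cost plan:
  P1→K: 60 × €6 = €360
  P1→L: 20 × €6 = €120
  P2→K: 20 × €3 = €60
  P2→M: 80 × €2 = €160
  P3→L: 30 × €7 = €210
  P3→N: 20 × €3 = €60
Total cost = €970.
So P3→N carries 20 boxes.

20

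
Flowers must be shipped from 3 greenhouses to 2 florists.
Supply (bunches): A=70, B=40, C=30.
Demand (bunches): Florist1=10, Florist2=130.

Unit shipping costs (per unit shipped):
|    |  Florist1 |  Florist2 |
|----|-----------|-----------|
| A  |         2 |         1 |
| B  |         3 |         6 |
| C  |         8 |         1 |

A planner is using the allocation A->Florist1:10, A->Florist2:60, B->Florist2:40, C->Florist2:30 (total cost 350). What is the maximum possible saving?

40

Current plan cost = 10·2 + 60·1 + 40·6 + 30·1 = 350.
Optimal plan:
  A->Florist2: 70 bunches
  B->Florist1: 10 bunches
  B->Florist2: 30 bunches
  C->Florist2: 30 bunches
Optimal cost = 310.
Saving = 350 − 310 = 40.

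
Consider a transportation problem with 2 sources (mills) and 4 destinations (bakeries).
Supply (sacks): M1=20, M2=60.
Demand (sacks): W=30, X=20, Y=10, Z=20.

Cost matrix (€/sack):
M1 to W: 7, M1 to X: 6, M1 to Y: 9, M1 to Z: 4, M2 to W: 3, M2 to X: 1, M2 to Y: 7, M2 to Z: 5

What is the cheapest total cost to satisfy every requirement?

One minimum-cost allocation:
  M1–Z: 20 × €4 = €80
  M2–W: 30 × €3 = €90
  M2–X: 20 × €1 = €20
  M2–Y: 10 × €7 = €70
Total = 80 + 90 + 20 + 70 = €260.
(Supply check: M1 ships 20; M2 ships 60.)

260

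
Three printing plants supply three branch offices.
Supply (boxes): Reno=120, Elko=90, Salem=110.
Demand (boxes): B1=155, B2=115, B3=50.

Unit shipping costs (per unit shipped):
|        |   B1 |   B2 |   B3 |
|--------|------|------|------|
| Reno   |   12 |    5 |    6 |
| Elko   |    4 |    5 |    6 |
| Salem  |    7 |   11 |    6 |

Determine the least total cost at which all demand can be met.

Optimal allocation:
  Reno→B2: 115 boxes
  Reno→B3: 5 boxes
  Elko→B1: 90 boxes
  Salem→B1: 65 boxes
  Salem→B3: 45 boxes
Total cost = 1690.
(Supply check: Reno ships 120; Elko ships 90; Salem ships 110.)

1690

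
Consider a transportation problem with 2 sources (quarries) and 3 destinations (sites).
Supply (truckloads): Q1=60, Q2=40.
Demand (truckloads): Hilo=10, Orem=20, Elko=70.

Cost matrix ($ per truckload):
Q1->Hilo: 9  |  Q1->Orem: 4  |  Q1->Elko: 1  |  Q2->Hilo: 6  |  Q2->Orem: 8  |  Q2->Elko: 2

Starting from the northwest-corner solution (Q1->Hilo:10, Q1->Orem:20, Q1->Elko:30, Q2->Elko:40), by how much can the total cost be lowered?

Current plan cost = 10·9 + 20·4 + 30·1 + 40·2 = $280.
Optimal plan:
  Q1->Orem: 20 × $4 = $80
  Q1->Elko: 40 × $1 = $40
  Q2->Hilo: 10 × $6 = $60
  Q2->Elko: 30 × $2 = $60
Optimal cost = $240.
Saving = 280 − 240 = $40.

40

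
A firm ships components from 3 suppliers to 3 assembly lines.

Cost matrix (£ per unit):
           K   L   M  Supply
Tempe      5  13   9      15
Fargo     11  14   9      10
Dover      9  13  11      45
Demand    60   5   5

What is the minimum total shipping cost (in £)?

One minimum-cost allocation:
  Tempe->K: 15 batches
  Fargo->L: 5 batches
  Fargo->M: 5 batches
  Dover->K: 45 batches
Total cost = £595.

595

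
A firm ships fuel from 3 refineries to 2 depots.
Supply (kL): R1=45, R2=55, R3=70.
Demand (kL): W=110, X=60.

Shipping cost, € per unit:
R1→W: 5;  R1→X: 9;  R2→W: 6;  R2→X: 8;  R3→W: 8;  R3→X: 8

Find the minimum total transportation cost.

1115

One minimum-cost allocation:
  R1→W: 45 × €5 = €225
  R2→W: 55 × €6 = €330
  R3→W: 10 × €8 = €80
  R3→X: 60 × €8 = €480
Total = 225 + 330 + 80 + 480 = €1115.
(Supply check: R1 ships 45; R2 ships 55; R3 ships 70.)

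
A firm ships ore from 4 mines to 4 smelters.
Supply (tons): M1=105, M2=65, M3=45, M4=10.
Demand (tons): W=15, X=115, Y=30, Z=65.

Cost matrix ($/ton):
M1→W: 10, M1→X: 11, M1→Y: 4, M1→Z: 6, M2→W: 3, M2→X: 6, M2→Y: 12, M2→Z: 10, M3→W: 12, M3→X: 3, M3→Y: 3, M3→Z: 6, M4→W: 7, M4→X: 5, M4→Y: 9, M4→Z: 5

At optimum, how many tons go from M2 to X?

50

Solving gives:
  M1->X: 10 × $11 = $110
  M1->Y: 30 × $4 = $120
  M1->Z: 65 × $6 = $390
  M2->W: 15 × $3 = $45
  M2->X: 50 × $6 = $300
  M3->X: 45 × $3 = $135
  M4->X: 10 × $5 = $50
Total cost = $1150.
So M2→X carries 50 tons.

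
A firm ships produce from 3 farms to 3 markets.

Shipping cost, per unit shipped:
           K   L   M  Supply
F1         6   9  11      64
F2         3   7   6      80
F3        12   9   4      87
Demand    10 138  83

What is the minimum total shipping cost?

An optimal shipping plan:
  F1–L: 64 crates
  F2–K: 10 crates
  F2–L: 70 crates
  F3–L: 4 crates
  F3–M: 83 crates
Total cost = 1464.

1464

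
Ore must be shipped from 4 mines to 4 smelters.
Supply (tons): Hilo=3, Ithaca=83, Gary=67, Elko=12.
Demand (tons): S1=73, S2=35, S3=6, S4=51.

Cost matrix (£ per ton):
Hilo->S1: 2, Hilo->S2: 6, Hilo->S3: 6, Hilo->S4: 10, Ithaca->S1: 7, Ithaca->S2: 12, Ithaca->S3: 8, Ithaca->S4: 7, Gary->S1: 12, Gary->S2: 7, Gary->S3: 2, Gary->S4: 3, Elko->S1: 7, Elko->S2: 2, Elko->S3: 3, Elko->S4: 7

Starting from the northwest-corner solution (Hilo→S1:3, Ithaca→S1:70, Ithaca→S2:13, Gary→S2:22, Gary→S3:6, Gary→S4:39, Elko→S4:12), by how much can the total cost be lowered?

121

Current plan cost = 3·2 + 70·7 + 13·12 + 22·7 + 6·2 + 39·3 + 12·7 = £1019.
Optimal plan:
  Hilo–S1: 3 × £2 = £6
  Ithaca–S1: 70 × £7 = £490
  Ithaca–S4: 13 × £7 = £91
  Gary–S2: 23 × £7 = £161
  Gary–S3: 6 × £2 = £12
  Gary–S4: 38 × £3 = £114
  Elko–S2: 12 × £2 = £24
Optimal cost = £898.
Saving = 1019 − 898 = £121.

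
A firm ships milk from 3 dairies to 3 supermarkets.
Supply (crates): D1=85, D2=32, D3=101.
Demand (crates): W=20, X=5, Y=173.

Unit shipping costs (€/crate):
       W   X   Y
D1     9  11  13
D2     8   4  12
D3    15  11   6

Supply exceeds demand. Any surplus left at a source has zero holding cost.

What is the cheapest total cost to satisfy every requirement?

1715

A cheapest plan:
  D1→Y: 65 crates
  D2→W: 20 crates
  D2→X: 5 crates
  D2→Y: 7 crates
  D3→Y: 101 crates
Total cost = €1715.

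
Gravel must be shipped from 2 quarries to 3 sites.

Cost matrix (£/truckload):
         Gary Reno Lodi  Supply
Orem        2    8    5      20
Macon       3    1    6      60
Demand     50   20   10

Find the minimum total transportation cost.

210

An optimal shipping plan:
  Orem–Gary: 20 × £2 = £40
  Macon–Gary: 30 × £3 = £90
  Macon–Reno: 20 × £1 = £20
  Macon–Lodi: 10 × £6 = £60
Total = 40 + 90 + 20 + 60 = £210.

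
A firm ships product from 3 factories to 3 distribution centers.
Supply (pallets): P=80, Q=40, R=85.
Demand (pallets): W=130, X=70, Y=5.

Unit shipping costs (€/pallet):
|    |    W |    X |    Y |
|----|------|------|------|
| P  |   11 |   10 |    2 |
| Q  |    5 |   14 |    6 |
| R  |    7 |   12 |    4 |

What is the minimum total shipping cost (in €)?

One minimum-cost allocation:
  P–W: 5 × €11 = €55
  P–X: 70 × €10 = €700
  P–Y: 5 × €2 = €10
  Q–W: 40 × €5 = €200
  R–W: 85 × €7 = €595
Total = 55 + 700 + 10 + 200 + 595 = €1560.

1560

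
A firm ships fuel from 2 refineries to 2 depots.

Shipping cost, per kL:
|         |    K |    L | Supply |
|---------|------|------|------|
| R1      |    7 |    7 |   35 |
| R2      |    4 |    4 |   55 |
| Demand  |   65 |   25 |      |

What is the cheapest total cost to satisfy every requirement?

465

Optimal allocation:
  R1–K: 10 × 7 = 70
  R1–L: 25 × 7 = 175
  R2–K: 55 × 4 = 220
Total = 70 + 175 + 220 = 465.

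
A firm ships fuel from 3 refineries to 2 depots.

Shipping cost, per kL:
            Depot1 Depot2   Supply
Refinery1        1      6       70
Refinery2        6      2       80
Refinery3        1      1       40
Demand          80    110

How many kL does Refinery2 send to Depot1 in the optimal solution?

0

Optimal shipments:
  Refinery1–Depot1: 70 × 1 = 70
  Refinery2–Depot2: 80 × 2 = 160
  Refinery3–Depot1: 10 × 1 = 10
  Refinery3–Depot2: 30 × 1 = 30
Total cost = 270.
The route Refinery2→Depot1 is not used.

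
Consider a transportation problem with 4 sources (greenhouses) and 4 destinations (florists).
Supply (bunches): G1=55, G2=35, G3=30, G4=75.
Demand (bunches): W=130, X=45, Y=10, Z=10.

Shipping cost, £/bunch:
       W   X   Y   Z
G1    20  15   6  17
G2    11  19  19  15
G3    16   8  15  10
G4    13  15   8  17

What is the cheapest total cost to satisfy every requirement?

2455

A cheapest plan:
  G1 to W: 20 × £20 = £400
  G1 to X: 15 × £15 = £225
  G1 to Y: 10 × £6 = £60
  G1 to Z: 10 × £17 = £170
  G2 to W: 35 × £11 = £385
  G3 to X: 30 × £8 = £240
  G4 to W: 75 × £13 = £975
Total = 400 + 225 + 60 + 170 + 385 + 240 + 975 = £2455.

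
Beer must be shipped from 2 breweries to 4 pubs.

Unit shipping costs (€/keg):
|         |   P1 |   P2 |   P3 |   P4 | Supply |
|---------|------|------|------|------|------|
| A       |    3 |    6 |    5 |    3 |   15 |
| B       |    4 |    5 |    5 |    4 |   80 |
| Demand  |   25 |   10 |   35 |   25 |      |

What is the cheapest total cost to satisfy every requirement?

410

One minimum-cost allocation:
  A to P1: 15 kegs
  B to P1: 10 kegs
  B to P2: 10 kegs
  B to P3: 35 kegs
  B to P4: 25 kegs
Total cost = €410.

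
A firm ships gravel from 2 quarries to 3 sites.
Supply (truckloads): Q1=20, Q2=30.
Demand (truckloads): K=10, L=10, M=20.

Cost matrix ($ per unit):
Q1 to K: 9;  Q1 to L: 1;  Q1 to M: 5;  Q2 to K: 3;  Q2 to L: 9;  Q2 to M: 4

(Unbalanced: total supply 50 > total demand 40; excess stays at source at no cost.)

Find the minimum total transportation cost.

One minimum-cost allocation:
  Q1–L: 10 × $1 = $10
  Q2–K: 10 × $3 = $30
  Q2–M: 20 × $4 = $80
Total = 10 + 30 + 80 = $120.

120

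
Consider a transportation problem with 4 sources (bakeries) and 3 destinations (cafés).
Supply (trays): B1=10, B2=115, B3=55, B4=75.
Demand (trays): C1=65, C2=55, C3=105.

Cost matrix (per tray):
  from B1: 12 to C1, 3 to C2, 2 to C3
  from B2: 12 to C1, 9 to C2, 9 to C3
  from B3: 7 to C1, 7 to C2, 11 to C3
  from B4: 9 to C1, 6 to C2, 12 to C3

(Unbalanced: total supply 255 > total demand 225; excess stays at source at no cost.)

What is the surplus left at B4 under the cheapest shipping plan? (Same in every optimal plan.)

10

Minimum-cost shipments:
  B1→C3: 10 × 2 = 20
  B2→C3: 95 × 9 = 855
  B3→C1: 55 × 7 = 385
  B4→C1: 10 × 9 = 90
  B4→C2: 55 × 6 = 330
Total cost = 1680.
B4 ships 65 of its 75, leaving 10.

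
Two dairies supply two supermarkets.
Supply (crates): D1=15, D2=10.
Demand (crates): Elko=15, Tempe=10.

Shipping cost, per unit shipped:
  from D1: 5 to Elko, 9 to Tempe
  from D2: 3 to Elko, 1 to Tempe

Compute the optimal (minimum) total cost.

85

A cheapest plan:
  D1→Elko: 15 crates
  D2→Tempe: 10 crates
Total cost = 85.
(Supply check: D1 ships 15; D2 ships 10.)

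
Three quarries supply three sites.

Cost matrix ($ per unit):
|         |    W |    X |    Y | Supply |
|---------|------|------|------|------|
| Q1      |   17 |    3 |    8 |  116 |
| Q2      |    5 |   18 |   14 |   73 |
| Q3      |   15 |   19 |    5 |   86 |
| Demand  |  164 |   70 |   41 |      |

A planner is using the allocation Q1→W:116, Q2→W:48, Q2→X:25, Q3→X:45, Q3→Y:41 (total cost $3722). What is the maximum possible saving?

1485

Current plan cost = 116·17 + 48·5 + 25·18 + 45·19 + 41·5 = $3722.
Optimal plan:
  Q1–W: 46 × $17 = $782
  Q1–X: 70 × $3 = $210
  Q2–W: 73 × $5 = $365
  Q3–W: 45 × $15 = $675
  Q3–Y: 41 × $5 = $205
Optimal cost = $2237.
Saving = 3722 − 2237 = $1485.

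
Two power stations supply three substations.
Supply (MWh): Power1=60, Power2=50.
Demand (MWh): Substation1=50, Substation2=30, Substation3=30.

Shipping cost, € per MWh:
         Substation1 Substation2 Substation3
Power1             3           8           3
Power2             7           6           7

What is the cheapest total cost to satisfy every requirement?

Optimal allocation:
  Power1 to Substation1: 50 × €3 = €150
  Power1 to Substation3: 10 × €3 = €30
  Power2 to Substation2: 30 × €6 = €180
  Power2 to Substation3: 20 × €7 = €140
Total = 150 + 30 + 180 + 140 = €500.
(Supply check: Power1 ships 60; Power2 ships 50.)

500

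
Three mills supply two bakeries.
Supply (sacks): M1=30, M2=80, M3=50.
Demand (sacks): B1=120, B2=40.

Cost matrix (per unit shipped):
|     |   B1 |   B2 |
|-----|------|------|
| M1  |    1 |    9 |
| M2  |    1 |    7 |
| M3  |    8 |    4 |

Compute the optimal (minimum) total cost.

350

One minimum-cost allocation:
  M1 to B1: 30 × 1 = 30
  M2 to B1: 80 × 1 = 80
  M3 to B1: 10 × 8 = 80
  M3 to B2: 40 × 4 = 160
Total = 30 + 80 + 80 + 160 = 350.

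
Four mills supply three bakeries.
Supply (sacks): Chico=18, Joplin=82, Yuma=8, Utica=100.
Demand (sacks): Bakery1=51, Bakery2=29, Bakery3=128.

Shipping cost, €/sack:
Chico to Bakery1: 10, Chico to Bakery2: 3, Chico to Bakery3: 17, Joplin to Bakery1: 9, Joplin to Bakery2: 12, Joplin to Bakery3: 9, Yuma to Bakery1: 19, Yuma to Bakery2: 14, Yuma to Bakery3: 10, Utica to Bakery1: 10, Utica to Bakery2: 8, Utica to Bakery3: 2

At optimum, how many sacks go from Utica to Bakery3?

Solving gives:
  Chico–Bakery2: 18 sacks
  Joplin–Bakery1: 51 sacks
  Joplin–Bakery2: 11 sacks
  Joplin–Bakery3: 20 sacks
  Yuma–Bakery3: 8 sacks
  Utica–Bakery3: 100 sacks
Total cost = €1105.
So Utica→Bakery3 carries 100 sacks.

100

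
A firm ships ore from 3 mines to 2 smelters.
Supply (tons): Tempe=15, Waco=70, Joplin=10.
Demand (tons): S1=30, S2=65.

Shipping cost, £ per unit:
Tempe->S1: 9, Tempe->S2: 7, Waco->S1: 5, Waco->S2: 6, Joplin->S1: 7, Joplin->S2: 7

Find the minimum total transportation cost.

Optimal allocation:
  Tempe→S2: 15 tons
  Waco→S1: 30 tons
  Waco→S2: 40 tons
  Joplin→S2: 10 tons
Total cost = £565.

565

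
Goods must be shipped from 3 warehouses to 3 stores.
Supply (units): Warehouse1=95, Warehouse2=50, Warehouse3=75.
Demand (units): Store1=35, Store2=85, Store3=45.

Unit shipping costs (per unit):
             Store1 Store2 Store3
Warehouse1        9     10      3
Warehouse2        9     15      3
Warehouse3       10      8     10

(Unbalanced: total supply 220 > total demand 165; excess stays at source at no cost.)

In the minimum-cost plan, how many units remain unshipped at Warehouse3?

0

Minimum-cost shipments:
  Warehouse1→Store2: 10 × 10 = 100
  Warehouse1→Store3: 30 × 3 = 90
  Warehouse2→Store1: 35 × 9 = 315
  Warehouse2→Store3: 15 × 3 = 45
  Warehouse3→Store2: 75 × 8 = 600
Total cost = 1150.
Warehouse3 ships 75 of its 75, leaving 0.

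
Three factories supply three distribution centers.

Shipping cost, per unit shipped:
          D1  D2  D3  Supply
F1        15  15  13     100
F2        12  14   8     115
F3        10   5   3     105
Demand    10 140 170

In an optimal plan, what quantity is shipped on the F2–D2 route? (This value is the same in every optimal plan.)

0

Solving gives:
  F1 to D1: 10 × 15 = 150
  F1 to D2: 90 × 15 = 1350
  F2 to D3: 115 × 8 = 920
  F3 to D2: 50 × 5 = 250
  F3 to D3: 55 × 3 = 165
Total cost = 2835.
The route F2→D2 is not used.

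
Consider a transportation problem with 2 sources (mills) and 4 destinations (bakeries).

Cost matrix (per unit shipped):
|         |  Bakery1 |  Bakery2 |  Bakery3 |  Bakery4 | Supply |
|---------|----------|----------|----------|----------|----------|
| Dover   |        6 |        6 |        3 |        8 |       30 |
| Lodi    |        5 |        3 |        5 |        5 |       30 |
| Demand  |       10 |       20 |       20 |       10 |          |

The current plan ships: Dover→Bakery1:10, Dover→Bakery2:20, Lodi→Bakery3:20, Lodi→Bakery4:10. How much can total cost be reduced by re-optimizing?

100

Current plan cost = 10·6 + 20·6 + 20·5 + 10·5 = 330.
Optimal plan:
  Dover–Bakery1: 10 × 6 = 60
  Dover–Bakery3: 20 × 3 = 60
  Lodi–Bakery2: 20 × 3 = 60
  Lodi–Bakery4: 10 × 5 = 50
Optimal cost = 230.
Saving = 330 − 230 = 100.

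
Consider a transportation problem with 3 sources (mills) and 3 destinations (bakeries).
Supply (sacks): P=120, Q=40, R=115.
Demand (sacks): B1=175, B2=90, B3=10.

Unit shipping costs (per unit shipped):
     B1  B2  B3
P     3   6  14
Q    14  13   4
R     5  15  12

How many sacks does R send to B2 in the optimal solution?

Optimal shipments:
  P to B1: 60 × 3 = 180
  P to B2: 60 × 6 = 360
  Q to B2: 30 × 13 = 390
  Q to B3: 10 × 4 = 40
  R to B1: 115 × 5 = 575
Total cost = 1545.
The route R→B2 is not used.

0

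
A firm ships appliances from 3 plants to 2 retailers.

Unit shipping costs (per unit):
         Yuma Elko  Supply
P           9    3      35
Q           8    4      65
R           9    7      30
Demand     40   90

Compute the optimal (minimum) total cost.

One minimum-cost allocation:
  P–Elko: 35 × 3 = 105
  Q–Yuma: 10 × 8 = 80
  Q–Elko: 55 × 4 = 220
  R–Yuma: 30 × 9 = 270
Total = 105 + 80 + 220 + 270 = 675.

675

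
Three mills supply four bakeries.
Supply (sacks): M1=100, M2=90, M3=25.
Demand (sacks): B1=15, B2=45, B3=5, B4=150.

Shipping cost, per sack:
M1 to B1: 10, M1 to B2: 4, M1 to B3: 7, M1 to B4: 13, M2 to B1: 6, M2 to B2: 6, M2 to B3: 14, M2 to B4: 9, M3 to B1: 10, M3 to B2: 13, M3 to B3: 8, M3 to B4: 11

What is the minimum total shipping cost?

One minimum-cost allocation:
  M1–B2: 45 × 4 = 180
  M1–B3: 5 × 7 = 35
  M1–B4: 50 × 13 = 650
  M2–B1: 15 × 6 = 90
  M2–B4: 75 × 9 = 675
  M3–B4: 25 × 11 = 275
Total = 180 + 35 + 650 + 90 + 675 + 275 = 1905.

1905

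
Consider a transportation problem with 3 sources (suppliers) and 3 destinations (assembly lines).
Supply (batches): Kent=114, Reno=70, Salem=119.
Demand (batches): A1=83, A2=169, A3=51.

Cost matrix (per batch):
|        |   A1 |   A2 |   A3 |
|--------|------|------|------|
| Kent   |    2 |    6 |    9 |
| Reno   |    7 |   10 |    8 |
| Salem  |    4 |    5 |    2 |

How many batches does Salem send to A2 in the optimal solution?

68

Solving gives:
  Kent→A1: 83 × 2 = 166
  Kent→A2: 31 × 6 = 186
  Reno→A2: 70 × 10 = 700
  Salem→A2: 68 × 5 = 340
  Salem→A3: 51 × 2 = 102
Total cost = 1494.
So Salem→A2 carries 68 batches.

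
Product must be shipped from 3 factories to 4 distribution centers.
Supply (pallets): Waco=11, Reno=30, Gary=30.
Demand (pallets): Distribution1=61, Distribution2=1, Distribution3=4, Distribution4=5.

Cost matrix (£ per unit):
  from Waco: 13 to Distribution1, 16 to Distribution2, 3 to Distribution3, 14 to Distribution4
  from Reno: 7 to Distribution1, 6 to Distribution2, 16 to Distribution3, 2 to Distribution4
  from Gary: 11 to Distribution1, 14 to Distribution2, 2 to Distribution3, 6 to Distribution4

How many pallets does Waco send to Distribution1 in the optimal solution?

7

Solving gives:
  Waco->Distribution1: 7 × £13 = £91
  Waco->Distribution3: 4 × £3 = £12
  Reno->Distribution1: 29 × £7 = £203
  Reno->Distribution2: 1 × £6 = £6
  Gary->Distribution1: 25 × £11 = £275
  Gary->Distribution4: 5 × £6 = £30
Total cost = £617.
So Waco→Distribution1 carries 7 pallets.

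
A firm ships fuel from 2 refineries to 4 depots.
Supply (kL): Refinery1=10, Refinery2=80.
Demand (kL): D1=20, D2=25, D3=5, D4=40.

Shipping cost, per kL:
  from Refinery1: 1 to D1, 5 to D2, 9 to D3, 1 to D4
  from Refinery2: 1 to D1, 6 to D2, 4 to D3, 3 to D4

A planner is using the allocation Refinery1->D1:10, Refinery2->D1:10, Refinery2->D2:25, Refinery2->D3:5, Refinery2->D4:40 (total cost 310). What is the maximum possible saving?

Current plan cost = 10·1 + 10·1 + 25·6 + 5·4 + 40·3 = 310.
Optimal plan:
  Refinery1–D4: 10 × 1 = 10
  Refinery2–D1: 20 × 1 = 20
  Refinery2–D2: 25 × 6 = 150
  Refinery2–D3: 5 × 4 = 20
  Refinery2–D4: 30 × 3 = 90
Optimal cost = 290.
Saving = 310 − 290 = 20.

20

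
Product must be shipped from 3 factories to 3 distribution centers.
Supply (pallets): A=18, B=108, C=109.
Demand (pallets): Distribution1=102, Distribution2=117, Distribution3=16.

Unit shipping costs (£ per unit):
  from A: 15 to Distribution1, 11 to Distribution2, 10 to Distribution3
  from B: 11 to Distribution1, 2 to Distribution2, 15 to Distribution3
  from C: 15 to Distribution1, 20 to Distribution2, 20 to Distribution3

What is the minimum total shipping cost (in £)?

2068

A cheapest plan:
  A→Distribution2: 2 × £11 = £22
  A→Distribution3: 16 × £10 = £160
  B→Distribution2: 108 × £2 = £216
  C→Distribution1: 102 × £15 = £1530
  C→Distribution2: 7 × £20 = £140
Total = 22 + 160 + 216 + 1530 + 140 = £2068.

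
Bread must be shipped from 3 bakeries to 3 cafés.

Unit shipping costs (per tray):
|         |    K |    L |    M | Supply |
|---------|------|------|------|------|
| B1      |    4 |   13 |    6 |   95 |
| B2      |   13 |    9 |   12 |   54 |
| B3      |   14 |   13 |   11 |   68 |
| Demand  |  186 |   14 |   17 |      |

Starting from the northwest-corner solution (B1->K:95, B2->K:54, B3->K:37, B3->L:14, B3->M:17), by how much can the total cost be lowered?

42

Current plan cost = 95·4 + 54·13 + 37·14 + 14·13 + 17·11 = 1969.
Optimal plan:
  B1 to K: 95 × 4 = 380
  B2 to K: 40 × 13 = 520
  B2 to L: 14 × 9 = 126
  B3 to K: 51 × 14 = 714
  B3 to M: 17 × 11 = 187
Optimal cost = 1927.
Saving = 1969 − 1927 = 42.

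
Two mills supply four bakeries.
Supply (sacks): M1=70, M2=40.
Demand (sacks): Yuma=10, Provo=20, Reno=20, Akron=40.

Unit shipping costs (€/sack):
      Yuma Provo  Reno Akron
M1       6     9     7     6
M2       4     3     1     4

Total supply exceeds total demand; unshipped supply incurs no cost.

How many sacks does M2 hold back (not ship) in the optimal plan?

0

An optimal plan:
  M1–Yuma: 10 × €6 = €60
  M1–Akron: 40 × €6 = €240
  M2–Provo: 20 × €3 = €60
  M2–Reno: 20 × €1 = €20
Total cost = €380.
M2 ships 40 of its 40, leaving 0.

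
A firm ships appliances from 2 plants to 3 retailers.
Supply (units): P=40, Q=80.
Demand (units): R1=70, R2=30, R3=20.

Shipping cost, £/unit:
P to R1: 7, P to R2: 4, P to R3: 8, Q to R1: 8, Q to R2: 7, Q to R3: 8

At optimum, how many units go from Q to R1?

60

Optimal shipments:
  P->R1: 10 × £7 = £70
  P->R2: 30 × £4 = £120
  Q->R1: 60 × £8 = £480
  Q->R3: 20 × £8 = £160
Total cost = £830.
So Q→R1 carries 60 units.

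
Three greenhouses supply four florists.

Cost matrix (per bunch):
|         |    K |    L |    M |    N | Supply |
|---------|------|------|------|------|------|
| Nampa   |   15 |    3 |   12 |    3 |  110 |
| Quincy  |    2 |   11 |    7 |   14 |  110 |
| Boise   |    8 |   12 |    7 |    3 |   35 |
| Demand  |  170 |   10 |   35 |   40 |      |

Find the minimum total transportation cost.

An optimal shipping plan:
  Nampa to K: 25 bunches
  Nampa to L: 10 bunches
  Nampa to M: 35 bunches
  Nampa to N: 40 bunches
  Quincy to K: 110 bunches
  Boise to K: 35 bunches
Total cost = 1445.
(Supply check: Nampa ships 110; Quincy ships 110; Boise ships 35.)

1445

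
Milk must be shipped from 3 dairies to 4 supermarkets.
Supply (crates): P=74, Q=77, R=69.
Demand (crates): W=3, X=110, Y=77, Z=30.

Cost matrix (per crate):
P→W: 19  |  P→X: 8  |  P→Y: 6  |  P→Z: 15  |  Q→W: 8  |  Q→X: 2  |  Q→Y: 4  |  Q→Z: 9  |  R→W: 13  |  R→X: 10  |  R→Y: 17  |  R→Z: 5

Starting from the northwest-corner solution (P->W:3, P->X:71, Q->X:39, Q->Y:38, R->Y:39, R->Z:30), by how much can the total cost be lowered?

Current plan cost = 3·19 + 71·8 + 39·2 + 38·4 + 39·17 + 30·5 = 1668.
Optimal plan:
  P to Y: 74 × 6 = 444
  Q to X: 74 × 2 = 148
  Q to Y: 3 × 4 = 12
  R to W: 3 × 13 = 39
  R to X: 36 × 10 = 360
  R to Z: 30 × 5 = 150
Optimal cost = 1153.
Saving = 1668 − 1153 = 515.

515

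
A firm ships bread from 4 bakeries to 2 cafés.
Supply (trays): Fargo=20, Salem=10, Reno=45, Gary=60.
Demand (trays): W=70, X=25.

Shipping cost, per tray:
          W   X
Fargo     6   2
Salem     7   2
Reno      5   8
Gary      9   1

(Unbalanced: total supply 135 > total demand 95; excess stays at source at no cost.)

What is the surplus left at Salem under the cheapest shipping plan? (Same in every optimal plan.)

5

An optimal plan:
  Fargo→W: 20 × 6 = 120
  Salem→W: 5 × 7 = 35
  Reno→W: 45 × 5 = 225
  Gary→X: 25 × 1 = 25
Total cost = 405.
Salem ships 5 of its 10, leaving 5.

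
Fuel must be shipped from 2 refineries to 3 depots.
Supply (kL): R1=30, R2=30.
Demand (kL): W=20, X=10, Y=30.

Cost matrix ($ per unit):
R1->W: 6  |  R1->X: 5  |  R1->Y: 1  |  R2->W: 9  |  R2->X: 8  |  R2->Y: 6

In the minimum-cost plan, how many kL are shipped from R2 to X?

The minimum-cost plan:
  R1->Y: 30 × $1 = $30
  R2->W: 20 × $9 = $180
  R2->X: 10 × $8 = $80
Total cost = $290.
So R2→X carries 10 kL.

10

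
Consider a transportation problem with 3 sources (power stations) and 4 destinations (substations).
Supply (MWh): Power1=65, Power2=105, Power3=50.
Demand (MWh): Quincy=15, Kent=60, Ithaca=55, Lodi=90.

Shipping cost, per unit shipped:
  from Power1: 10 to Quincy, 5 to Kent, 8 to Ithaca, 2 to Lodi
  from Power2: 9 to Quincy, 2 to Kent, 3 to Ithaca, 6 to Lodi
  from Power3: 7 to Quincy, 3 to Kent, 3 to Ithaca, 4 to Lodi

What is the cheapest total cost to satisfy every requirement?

620

A cheapest plan:
  Power1 to Lodi: 65 × 2 = 130
  Power2 to Kent: 60 × 2 = 120
  Power2 to Ithaca: 45 × 3 = 135
  Power3 to Quincy: 15 × 7 = 105
  Power3 to Ithaca: 10 × 3 = 30
  Power3 to Lodi: 25 × 4 = 100
Total = 130 + 120 + 135 + 105 + 30 + 100 = 620.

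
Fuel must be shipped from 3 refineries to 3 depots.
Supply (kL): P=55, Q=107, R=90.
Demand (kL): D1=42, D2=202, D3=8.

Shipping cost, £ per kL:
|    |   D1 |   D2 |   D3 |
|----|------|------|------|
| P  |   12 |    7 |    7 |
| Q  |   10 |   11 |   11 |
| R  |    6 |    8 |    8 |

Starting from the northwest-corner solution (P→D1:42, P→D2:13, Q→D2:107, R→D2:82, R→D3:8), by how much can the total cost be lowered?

294

Current plan cost = 42·12 + 13·7 + 107·11 + 82·8 + 8·8 = £2492.
Optimal plan:
  P->D2: 47 × £7 = £329
  P->D3: 8 × £7 = £56
  Q->D2: 107 × £11 = £1177
  R->D1: 42 × £6 = £252
  R->D2: 48 × £8 = £384
Optimal cost = £2198.
Saving = 2492 − 2198 = £294.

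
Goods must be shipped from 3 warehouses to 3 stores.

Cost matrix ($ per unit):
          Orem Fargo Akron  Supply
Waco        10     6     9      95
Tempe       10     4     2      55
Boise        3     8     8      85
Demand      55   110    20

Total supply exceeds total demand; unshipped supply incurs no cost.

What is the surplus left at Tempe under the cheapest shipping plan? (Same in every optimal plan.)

An optimal plan:
  Waco->Fargo: 75 × $6 = $450
  Tempe->Fargo: 35 × $4 = $140
  Tempe->Akron: 20 × $2 = $40
  Boise->Orem: 55 × $3 = $165
Total cost = $795.
Tempe ships 55 of its 55, leaving 0.

0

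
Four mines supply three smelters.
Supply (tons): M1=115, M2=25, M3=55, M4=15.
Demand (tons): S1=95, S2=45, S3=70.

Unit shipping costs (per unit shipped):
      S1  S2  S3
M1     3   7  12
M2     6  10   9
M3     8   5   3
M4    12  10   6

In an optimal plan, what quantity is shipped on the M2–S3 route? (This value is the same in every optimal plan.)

Solving gives:
  M1→S1: 70 × 3 = 210
  M1→S2: 45 × 7 = 315
  M2→S1: 25 × 6 = 150
  M3→S3: 55 × 3 = 165
  M4→S3: 15 × 6 = 90
Total cost = 930.
The route M2→S3 is not used.

0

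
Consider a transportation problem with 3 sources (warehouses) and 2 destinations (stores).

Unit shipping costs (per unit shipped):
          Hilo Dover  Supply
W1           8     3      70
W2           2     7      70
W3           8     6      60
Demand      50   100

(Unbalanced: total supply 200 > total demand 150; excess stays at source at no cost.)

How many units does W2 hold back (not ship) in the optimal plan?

20

Minimum-cost shipments:
  W1→Dover: 70 × 3 = 210
  W2→Hilo: 50 × 2 = 100
  W3→Dover: 30 × 6 = 180
Total cost = 490.
W2 ships 50 of its 70, leaving 20.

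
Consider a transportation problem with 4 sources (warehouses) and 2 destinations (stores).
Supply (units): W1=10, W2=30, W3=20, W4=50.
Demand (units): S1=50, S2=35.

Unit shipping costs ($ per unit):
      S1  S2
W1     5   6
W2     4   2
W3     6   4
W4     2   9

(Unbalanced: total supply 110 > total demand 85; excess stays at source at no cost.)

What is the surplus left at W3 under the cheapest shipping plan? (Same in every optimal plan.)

15

Minimum-cost shipments:
  W2→S2: 30 × $2 = $60
  W3→S2: 5 × $4 = $20
  W4→S1: 50 × $2 = $100
Total cost = $180.
W3 ships 5 of its 20, leaving 15.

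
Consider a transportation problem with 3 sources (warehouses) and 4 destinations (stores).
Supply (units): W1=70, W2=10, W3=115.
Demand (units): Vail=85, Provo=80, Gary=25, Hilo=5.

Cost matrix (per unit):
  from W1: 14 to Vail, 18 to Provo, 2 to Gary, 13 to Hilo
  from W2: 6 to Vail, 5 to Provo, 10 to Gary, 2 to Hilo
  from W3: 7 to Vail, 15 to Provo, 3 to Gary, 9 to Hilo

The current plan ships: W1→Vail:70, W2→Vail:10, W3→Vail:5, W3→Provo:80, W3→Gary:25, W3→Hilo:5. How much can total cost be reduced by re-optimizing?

470

Current plan cost = 70·14 + 10·6 + 5·7 + 80·15 + 25·3 + 5·9 = 2395.
Optimal plan:
  W1->Provo: 45 × 18 = 810
  W1->Gary: 25 × 2 = 50
  W2->Provo: 10 × 5 = 50
  W3->Vail: 85 × 7 = 595
  W3->Provo: 25 × 15 = 375
  W3->Hilo: 5 × 9 = 45
Optimal cost = 1925.
Saving = 2395 − 1925 = 470.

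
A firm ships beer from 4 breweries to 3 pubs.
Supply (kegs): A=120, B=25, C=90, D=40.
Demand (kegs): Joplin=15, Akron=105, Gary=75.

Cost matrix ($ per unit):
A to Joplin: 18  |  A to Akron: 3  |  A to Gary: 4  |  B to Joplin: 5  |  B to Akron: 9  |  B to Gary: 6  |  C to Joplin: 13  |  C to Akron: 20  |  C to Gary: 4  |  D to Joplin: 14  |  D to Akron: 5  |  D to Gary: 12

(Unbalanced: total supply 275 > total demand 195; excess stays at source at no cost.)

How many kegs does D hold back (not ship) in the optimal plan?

An optimal plan:
  A->Akron: 105 kegs
  B->Joplin: 15 kegs
  C->Gary: 75 kegs
Total cost = $690.
D ships 0 of its 40, leaving 40.

40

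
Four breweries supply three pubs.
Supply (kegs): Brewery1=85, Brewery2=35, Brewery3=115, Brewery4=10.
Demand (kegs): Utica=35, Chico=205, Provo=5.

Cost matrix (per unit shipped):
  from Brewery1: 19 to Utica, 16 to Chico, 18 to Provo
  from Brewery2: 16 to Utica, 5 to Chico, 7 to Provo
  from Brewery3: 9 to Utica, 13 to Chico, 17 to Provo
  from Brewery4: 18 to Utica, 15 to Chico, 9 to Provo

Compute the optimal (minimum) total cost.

3010

An optimal shipping plan:
  Brewery1–Chico: 85 kegs
  Brewery2–Chico: 35 kegs
  Brewery3–Utica: 35 kegs
  Brewery3–Chico: 80 kegs
  Brewery4–Chico: 5 kegs
  Brewery4–Provo: 5 kegs
Total cost = 3010.
(Supply check: Brewery1 ships 85; Brewery2 ships 35; Brewery3 ships 115; Brewery4 ships 10.)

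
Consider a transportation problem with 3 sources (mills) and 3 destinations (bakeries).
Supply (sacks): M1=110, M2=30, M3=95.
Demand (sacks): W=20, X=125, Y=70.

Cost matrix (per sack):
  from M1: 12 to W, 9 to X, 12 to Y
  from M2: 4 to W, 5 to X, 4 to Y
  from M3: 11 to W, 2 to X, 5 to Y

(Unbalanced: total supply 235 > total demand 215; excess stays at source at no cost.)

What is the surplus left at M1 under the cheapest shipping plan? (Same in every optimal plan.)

20

Minimum-cost shipments:
  M1 to X: 90 × 9 = 810
  M2 to W: 20 × 4 = 80
  M2 to Y: 10 × 4 = 40
  M3 to X: 35 × 2 = 70
  M3 to Y: 60 × 5 = 300
Total cost = 1300.
M1 ships 90 of its 110, leaving 20.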